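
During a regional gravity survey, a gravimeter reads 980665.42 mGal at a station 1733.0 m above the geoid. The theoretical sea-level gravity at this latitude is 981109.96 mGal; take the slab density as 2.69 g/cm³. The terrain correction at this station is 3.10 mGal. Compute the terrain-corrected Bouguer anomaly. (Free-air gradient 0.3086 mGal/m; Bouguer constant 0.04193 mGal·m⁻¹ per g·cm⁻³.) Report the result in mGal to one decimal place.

Free-air correction = 0.3086 × 1733.0 = 534.80 mGal
Free-air anomaly = 980665.42 − 981109.96 + (534.80) = 90.26 mGal
Bouguer slab correction = 0.04193 × 2.69 × 1733.0 = 195.47 mGal
Simple Bouguer anomaly = 90.26 − (195.47) = -105.21 mGal
Complete Bouguer anomaly = -105.21 + 3.10 = -102.11 mGal

-102.1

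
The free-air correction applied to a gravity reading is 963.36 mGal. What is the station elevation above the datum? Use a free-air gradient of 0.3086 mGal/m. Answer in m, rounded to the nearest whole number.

h = 963.36 / 0.3086 = 3121.71 m

3122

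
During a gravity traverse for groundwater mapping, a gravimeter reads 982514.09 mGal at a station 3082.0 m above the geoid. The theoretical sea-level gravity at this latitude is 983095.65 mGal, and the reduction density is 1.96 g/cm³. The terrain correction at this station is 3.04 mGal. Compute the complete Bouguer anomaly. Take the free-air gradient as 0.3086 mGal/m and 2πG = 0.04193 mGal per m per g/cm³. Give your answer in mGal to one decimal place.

119.3

Free-air correction = 0.3086 × 3082.0 = 951.11 mGal
Free-air anomaly = 982514.09 − 983095.65 + (951.11) = 369.55 mGal
Bouguer slab correction = 0.04193 × 1.96 × 3082.0 = 253.29 mGal
Simple Bouguer anomaly = 369.55 − (253.29) = 116.26 mGal
Complete Bouguer anomaly = 116.26 + 3.04 = 119.30 mGal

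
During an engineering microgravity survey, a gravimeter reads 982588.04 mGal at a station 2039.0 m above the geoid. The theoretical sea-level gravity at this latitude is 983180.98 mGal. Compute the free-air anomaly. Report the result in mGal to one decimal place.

36.3

Free-air correction = 0.3086 × 2039.0 = 629.24 mGal
Free-air anomaly = 982588.04 − 983180.98 + (629.24) = 36.30 mGal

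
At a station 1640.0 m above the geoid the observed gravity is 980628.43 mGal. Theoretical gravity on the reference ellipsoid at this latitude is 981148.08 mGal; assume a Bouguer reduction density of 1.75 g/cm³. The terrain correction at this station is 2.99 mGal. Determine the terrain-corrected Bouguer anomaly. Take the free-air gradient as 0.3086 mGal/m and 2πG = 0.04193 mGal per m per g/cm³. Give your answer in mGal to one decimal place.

Free-air correction = 0.3086 × 1640.0 = 506.10 mGal
Free-air anomaly = 980628.43 − 981148.08 + (506.10) = -13.55 mGal
Bouguer slab correction = 0.04193 × 1.75 × 1640.0 = 120.34 mGal
Simple Bouguer anomaly = -13.55 − (120.34) = -133.89 mGal
Complete Bouguer anomaly = -133.89 + 2.99 = -130.90 mGal

-130.9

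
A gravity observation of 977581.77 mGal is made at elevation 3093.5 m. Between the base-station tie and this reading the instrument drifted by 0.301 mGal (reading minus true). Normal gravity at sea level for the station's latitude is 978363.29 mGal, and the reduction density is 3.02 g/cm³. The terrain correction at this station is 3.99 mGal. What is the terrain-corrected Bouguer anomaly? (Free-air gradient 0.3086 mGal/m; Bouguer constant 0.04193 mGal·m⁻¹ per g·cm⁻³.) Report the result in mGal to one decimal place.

Drift-corrected reading = 977581.77 − (0.301) = 977581.469 mGal
Free-air correction = 0.3086 × 3093.5 = 954.65 mGal
Free-air anomaly = 977581.469 − 978363.29 + (954.65) = 172.829 mGal
Bouguer slab correction = 0.04193 × 3.02 × 3093.5 = 391.73 mGal
Simple Bouguer anomaly = 172.829 − (391.73) = -218.901 mGal
Complete Bouguer anomaly = -218.901 + 3.99 = -214.911 mGal

-214.9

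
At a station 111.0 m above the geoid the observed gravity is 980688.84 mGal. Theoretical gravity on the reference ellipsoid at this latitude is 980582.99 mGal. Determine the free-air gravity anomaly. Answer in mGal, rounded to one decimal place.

140.1

Free-air correction = 0.3086 × 111.0 = 34.25 mGal
Free-air anomaly = 980688.84 − 980582.99 + (34.25) = 140.10 mGal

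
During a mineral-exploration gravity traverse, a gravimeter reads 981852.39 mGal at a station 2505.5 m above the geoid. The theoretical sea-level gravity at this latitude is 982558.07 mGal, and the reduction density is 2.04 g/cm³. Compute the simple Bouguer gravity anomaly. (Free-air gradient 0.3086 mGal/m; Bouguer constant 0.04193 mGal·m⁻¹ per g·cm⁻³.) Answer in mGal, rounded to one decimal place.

-146.8

Free-air correction = 0.3086 × 2505.5 = 773.20 mGal
Free-air anomaly = 981852.39 − 982558.07 + (773.20) = 67.52 mGal
Bouguer slab correction = 0.04193 × 2.04 × 2505.5 = 214.31 mGal
Simple Bouguer anomaly = 67.52 − (214.31) = -146.79 mGal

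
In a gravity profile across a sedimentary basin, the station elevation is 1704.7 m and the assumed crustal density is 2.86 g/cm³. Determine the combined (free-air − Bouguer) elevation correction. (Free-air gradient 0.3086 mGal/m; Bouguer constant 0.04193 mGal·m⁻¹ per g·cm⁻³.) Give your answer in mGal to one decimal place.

Combined gradient = 0.3086 − 0.04193 × 2.86 = 0.1886802 mGal/m
Combined elevation correction = 0.1886802 × 1704.7 = 321.6 mGal

321.6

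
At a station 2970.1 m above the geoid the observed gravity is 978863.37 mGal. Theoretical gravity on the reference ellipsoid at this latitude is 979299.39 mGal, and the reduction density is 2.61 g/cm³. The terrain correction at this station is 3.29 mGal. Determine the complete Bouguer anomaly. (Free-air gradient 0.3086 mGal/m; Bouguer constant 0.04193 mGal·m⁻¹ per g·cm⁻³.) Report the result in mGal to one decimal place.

Free-air correction = 0.3086 × 2970.1 = 916.57 mGal
Free-air anomaly = 978863.37 − 979299.39 + (916.57) = 480.55 mGal
Bouguer slab correction = 0.04193 × 2.61 × 2970.1 = 325.04 mGal
Simple Bouguer anomaly = 480.55 − (325.04) = 155.51 mGal
Complete Bouguer anomaly = 155.51 + 3.29 = 158.80 mGal

158.8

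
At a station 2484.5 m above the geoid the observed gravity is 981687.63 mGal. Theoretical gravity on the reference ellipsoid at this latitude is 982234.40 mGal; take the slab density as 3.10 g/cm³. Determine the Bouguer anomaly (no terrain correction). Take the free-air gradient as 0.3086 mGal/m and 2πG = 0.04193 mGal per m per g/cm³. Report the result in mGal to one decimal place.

Free-air correction = 0.3086 × 2484.5 = 766.72 mGal
Free-air anomaly = 981687.63 − 982234.40 + (766.72) = 219.95 mGal
Bouguer slab correction = 0.04193 × 3.10 × 2484.5 = 322.94 mGal
Simple Bouguer anomaly = 219.95 − (322.94) = -102.99 mGal

-103.0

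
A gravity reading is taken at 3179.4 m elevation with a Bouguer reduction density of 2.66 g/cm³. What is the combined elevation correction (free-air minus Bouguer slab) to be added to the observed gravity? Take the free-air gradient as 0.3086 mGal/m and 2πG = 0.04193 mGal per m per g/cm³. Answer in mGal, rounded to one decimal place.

626.6

Combined gradient = 0.3086 − 0.04193 × 2.66 = 0.1970662 mGal/m
Combined elevation correction = 0.1970662 × 3179.4 = 626.6 mGal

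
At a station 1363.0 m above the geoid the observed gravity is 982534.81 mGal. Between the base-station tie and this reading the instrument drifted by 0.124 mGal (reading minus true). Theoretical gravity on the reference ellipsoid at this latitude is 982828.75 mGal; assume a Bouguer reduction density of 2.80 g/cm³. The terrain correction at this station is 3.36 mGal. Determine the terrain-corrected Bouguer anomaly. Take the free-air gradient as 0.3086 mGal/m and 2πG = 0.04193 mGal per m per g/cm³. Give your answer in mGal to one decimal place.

Drift-corrected reading = 982534.81 − (0.124) = 982534.686 mGal
Free-air correction = 0.3086 × 1363.0 = 420.62 mGal
Free-air anomaly = 982534.686 − 982828.75 + (420.62) = 126.556 mGal
Bouguer slab correction = 0.04193 × 2.80 × 1363.0 = 160.02 mGal
Simple Bouguer anomaly = 126.556 − (160.02) = -33.464 mGal
Complete Bouguer anomaly = -33.464 + 3.36 = -30.104 mGal

-30.1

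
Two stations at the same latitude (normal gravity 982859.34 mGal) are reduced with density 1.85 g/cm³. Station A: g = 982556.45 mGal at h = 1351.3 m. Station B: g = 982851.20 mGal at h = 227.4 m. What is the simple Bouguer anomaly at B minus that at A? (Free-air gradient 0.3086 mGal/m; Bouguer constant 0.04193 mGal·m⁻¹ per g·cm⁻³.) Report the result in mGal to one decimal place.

35.1

Δg_SB(A) = 982556.45 − 982859.34 + 0.3086×1351.3 − 0.04193×1.85×1351.3 = 9.30 mGal
Δg_SB(B) = 982851.20 − 982859.34 + 0.3086×227.4 − 0.04193×1.85×227.4 = 44.40 mGal
Difference = 44.40 − (9.30) = 35.10 mGal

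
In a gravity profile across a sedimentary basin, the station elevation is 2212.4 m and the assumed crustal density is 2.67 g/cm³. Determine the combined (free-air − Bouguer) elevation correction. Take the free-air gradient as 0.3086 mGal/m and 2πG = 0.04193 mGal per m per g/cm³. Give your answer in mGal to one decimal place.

Combined gradient = 0.3086 − 0.04193 × 2.67 = 0.1966469 mGal/m
Combined elevation correction = 0.1966469 × 2212.4 = 435.1 mGal

435.1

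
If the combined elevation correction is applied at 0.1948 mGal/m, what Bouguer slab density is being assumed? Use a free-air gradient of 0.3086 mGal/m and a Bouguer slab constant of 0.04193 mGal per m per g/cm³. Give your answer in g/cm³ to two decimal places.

0.1948 = 0.3086 − 0.04193 × ρ
ρ = (0.3086 − 0.1948) / 0.04193 = 2.71 g/cm³

2.71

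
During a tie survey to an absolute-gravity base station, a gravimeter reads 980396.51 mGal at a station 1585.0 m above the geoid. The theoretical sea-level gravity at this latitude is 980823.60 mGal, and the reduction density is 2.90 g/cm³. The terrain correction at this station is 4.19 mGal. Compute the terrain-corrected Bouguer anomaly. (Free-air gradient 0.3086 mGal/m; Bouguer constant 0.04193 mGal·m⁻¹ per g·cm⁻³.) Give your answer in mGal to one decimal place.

-126.5

Free-air correction = 0.3086 × 1585.0 = 489.13 mGal
Free-air anomaly = 980396.51 − 980823.60 + (489.13) = 62.04 mGal
Bouguer slab correction = 0.04193 × 2.90 × 1585.0 = 192.73 mGal
Simple Bouguer anomaly = 62.04 − (192.73) = -130.69 mGal
Complete Bouguer anomaly = -130.69 + 4.19 = -126.50 mGal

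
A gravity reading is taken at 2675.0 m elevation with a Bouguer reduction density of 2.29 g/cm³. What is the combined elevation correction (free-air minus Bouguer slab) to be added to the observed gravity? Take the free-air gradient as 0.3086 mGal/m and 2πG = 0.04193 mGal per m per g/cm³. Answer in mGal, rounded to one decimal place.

568.7

Combined gradient = 0.3086 − 0.04193 × 2.29 = 0.2125803 mGal/m
Combined elevation correction = 0.2125803 × 2675.0 = 568.7 mGal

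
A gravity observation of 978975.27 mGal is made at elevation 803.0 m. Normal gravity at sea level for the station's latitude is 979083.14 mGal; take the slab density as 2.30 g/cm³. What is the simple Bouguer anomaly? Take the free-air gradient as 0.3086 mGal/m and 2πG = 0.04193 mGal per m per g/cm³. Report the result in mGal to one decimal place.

62.5

Free-air correction = 0.3086 × 803.0 = 247.81 mGal
Free-air anomaly = 978975.27 − 979083.14 + (247.81) = 139.94 mGal
Bouguer slab correction = 0.04193 × 2.30 × 803.0 = 77.44 mGal
Simple Bouguer anomaly = 139.94 − (77.44) = 62.50 mGal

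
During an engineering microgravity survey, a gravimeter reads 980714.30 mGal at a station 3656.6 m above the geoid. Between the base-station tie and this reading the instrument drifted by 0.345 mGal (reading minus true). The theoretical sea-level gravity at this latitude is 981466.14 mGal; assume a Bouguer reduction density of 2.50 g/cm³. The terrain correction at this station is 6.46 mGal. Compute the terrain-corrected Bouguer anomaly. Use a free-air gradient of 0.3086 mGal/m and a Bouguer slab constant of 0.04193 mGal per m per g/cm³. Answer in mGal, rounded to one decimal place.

Drift-corrected reading = 980714.30 − (0.345) = 980713.955 mGal
Free-air correction = 0.3086 × 3656.6 = 1128.43 mGal
Free-air anomaly = 980713.955 − 981466.14 + (1128.43) = 376.245 mGal
Bouguer slab correction = 0.04193 × 2.50 × 3656.6 = 383.30 mGal
Simple Bouguer anomaly = 376.245 − (383.30) = -7.055 mGal
Complete Bouguer anomaly = -7.055 + 6.46 = -0.595 mGal

-0.6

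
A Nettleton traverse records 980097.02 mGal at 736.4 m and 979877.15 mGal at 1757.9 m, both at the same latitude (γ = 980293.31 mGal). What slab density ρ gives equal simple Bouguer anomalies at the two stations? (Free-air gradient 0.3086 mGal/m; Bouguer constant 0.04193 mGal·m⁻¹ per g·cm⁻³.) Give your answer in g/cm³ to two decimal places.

2.23

Δg_obs = 979877.15 − 980097.02 = -219.87 mGal over Δh = 1757.9 − 736.4 = 1021.5 m
Equal Bouguer anomalies ⇒ Δg_obs + (0.3086 − 0.04193ρ)·Δh = 0
0.3086 − 0.04193ρ = −Δg_obs/Δh = 0.21524
ρ = (0.3086 − 0.21524) / 0.04193 = 2.23 g/cm³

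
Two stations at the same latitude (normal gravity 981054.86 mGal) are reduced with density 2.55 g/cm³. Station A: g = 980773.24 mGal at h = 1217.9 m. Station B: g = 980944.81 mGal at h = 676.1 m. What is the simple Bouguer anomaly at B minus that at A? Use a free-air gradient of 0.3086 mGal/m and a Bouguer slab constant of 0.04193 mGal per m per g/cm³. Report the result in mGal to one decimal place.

Δg_SB(A) = 980773.24 − 981054.86 + 0.3086×1217.9 − 0.04193×2.55×1217.9 = -36.00 mGal
Δg_SB(B) = 980944.81 − 981054.86 + 0.3086×676.1 − 0.04193×2.55×676.1 = 26.30 mGal
Difference = 26.30 − (-36.00) = 62.30 mGal

62.3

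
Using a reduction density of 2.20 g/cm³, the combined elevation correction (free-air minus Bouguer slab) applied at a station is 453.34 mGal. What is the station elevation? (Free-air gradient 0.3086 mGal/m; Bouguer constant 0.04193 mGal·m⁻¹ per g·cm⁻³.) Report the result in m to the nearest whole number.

2095

Combined gradient = 0.3086 − 0.04193 × 2.20 = 0.2163540 mGal/m
h = 453.34 / 0.2163540 = 2095.36 m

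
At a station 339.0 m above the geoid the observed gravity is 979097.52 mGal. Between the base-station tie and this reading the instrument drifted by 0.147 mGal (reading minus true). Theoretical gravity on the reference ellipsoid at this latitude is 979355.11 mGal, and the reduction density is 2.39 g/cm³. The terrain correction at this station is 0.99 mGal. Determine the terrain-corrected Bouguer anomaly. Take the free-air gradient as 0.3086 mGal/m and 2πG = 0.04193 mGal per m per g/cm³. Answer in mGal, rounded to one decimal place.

Drift-corrected reading = 979097.52 − (0.147) = 979097.373 mGal
Free-air correction = 0.3086 × 339.0 = 104.62 mGal
Free-air anomaly = 979097.373 − 979355.11 + (104.62) = -153.117 mGal
Bouguer slab correction = 0.04193 × 2.39 × 339.0 = 33.97 mGal
Simple Bouguer anomaly = -153.117 − (33.97) = -187.087 mGal
Complete Bouguer anomaly = -187.087 + 0.99 = -186.097 mGal

-186.1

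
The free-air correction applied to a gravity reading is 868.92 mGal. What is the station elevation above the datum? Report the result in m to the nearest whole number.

h = 868.92 / 0.3086 = 2815.68 m

2816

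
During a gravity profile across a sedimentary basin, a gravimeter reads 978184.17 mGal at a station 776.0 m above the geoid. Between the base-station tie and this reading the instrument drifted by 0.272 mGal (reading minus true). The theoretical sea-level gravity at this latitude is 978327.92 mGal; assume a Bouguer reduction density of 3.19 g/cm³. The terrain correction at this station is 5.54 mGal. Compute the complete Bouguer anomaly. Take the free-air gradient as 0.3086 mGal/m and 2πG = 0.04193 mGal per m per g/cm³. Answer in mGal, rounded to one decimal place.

Drift-corrected reading = 978184.17 − (0.272) = 978183.898 mGal
Free-air correction = 0.3086 × 776.0 = 239.47 mGal
Free-air anomaly = 978183.898 − 978327.92 + (239.47) = 95.448 mGal
Bouguer slab correction = 0.04193 × 3.19 × 776.0 = 103.80 mGal
Simple Bouguer anomaly = 95.448 − (103.80) = -8.352 mGal
Complete Bouguer anomaly = -8.352 + 5.54 = -2.812 mGal

-2.8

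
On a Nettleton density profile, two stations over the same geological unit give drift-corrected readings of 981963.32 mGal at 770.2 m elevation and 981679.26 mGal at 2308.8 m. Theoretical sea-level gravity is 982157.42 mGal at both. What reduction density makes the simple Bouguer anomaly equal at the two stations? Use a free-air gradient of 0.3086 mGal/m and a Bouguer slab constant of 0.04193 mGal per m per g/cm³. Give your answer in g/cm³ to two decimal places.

2.96

Δg_obs = 981679.26 − 981963.32 = -284.06 mGal over Δh = 2308.8 − 770.2 = 1538.6 m
Equal Bouguer anomalies ⇒ Δg_obs + (0.3086 − 0.04193ρ)·Δh = 0
0.3086 − 0.04193ρ = −Δg_obs/Δh = 0.18462
ρ = (0.3086 − 0.18462) / 0.04193 = 2.96 g/cm³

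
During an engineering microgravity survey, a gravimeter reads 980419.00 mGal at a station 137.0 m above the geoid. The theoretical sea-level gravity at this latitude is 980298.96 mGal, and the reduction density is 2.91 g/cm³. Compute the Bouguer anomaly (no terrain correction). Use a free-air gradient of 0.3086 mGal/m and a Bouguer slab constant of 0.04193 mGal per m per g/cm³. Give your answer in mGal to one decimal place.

145.6

Free-air correction = 0.3086 × 137.0 = 42.28 mGal
Free-air anomaly = 980419.00 − 980298.96 + (42.28) = 162.32 mGal
Bouguer slab correction = 0.04193 × 2.91 × 137.0 = 16.72 mGal
Simple Bouguer anomaly = 162.32 − (16.72) = 145.60 mGal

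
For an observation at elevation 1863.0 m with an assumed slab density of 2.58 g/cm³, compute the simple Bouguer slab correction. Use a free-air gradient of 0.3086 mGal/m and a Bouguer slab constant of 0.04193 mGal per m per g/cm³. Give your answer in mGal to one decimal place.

Bouguer slab correction = 0.04193 × 2.58 × 1863.0 = 201.5 mGal

201.5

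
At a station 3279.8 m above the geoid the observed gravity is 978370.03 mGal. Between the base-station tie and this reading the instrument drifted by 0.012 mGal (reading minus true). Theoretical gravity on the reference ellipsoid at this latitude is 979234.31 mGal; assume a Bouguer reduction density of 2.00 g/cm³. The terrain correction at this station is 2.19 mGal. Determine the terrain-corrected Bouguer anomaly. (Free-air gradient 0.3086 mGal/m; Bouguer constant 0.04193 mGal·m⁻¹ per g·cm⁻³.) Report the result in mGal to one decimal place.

Drift-corrected reading = 978370.03 − (0.012) = 978370.018 mGal
Free-air correction = 0.3086 × 3279.8 = 1012.15 mGal
Free-air anomaly = 978370.018 − 979234.31 + (1012.15) = 147.858 mGal
Bouguer slab correction = 0.04193 × 2.00 × 3279.8 = 275.04 mGal
Simple Bouguer anomaly = 147.858 − (275.04) = -127.182 mGal
Complete Bouguer anomaly = -127.182 + 2.19 = -124.992 mGal

-125.0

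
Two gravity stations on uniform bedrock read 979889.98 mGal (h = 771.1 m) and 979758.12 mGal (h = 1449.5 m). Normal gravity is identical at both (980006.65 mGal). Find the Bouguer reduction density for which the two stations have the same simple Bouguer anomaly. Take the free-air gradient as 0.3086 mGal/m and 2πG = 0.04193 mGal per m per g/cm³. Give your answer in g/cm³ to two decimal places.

2.72

Δg_obs = 979758.12 − 979889.98 = -131.86 mGal over Δh = 1449.5 − 771.1 = 678.4 m
Equal Bouguer anomalies ⇒ Δg_obs + (0.3086 − 0.04193ρ)·Δh = 0
0.3086 − 0.04193ρ = −Δg_obs/Δh = 0.19437
ρ = (0.3086 − 0.19437) / 0.04193 = 2.72 g/cm³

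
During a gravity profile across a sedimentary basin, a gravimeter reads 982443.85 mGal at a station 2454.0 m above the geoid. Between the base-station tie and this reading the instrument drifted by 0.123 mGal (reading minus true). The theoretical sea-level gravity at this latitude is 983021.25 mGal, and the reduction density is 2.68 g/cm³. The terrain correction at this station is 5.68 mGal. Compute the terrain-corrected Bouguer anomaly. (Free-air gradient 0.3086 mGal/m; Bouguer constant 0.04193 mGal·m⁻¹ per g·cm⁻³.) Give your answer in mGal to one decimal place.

-90.3

Drift-corrected reading = 982443.85 − (0.123) = 982443.727 mGal
Free-air correction = 0.3086 × 2454.0 = 757.30 mGal
Free-air anomaly = 982443.727 − 983021.25 + (757.30) = 179.777 mGal
Bouguer slab correction = 0.04193 × 2.68 × 2454.0 = 275.76 mGal
Simple Bouguer anomaly = 179.777 − (275.76) = -95.983 mGal
Complete Bouguer anomaly = -95.983 + 5.68 = -90.303 mGal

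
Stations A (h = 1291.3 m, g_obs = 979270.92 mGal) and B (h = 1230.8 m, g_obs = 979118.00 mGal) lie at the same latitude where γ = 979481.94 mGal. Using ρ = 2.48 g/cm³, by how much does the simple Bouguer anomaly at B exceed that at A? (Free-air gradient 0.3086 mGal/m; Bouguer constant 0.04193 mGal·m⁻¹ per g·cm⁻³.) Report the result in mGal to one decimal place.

-165.3

Δg_SB(A) = 979270.92 − 979481.94 + 0.3086×1291.3 − 0.04193×2.48×1291.3 = 53.20 mGal
Δg_SB(B) = 979118.00 − 979481.94 + 0.3086×1230.8 − 0.04193×2.48×1230.8 = -112.10 mGal
Difference = -112.10 − (53.20) = -165.30 mGal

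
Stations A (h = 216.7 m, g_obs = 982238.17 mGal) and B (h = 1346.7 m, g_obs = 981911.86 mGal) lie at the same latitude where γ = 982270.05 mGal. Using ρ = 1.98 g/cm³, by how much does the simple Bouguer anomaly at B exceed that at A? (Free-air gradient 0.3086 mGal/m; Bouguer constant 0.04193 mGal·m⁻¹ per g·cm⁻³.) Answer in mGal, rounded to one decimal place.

Δg_SB(A) = 982238.17 − 982270.05 + 0.3086×216.7 − 0.04193×1.98×216.7 = 17.00 mGal
Δg_SB(B) = 981911.86 − 982270.05 + 0.3086×1346.7 − 0.04193×1.98×1346.7 = -54.40 mGal
Difference = -54.40 − (17.00) = -71.40 mGal

-71.4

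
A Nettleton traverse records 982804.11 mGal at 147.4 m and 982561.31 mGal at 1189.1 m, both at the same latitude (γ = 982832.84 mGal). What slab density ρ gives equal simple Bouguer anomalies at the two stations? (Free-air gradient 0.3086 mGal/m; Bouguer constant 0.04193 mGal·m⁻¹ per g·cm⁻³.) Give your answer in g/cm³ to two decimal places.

Δg_obs = 982561.31 − 982804.11 = -242.80 mGal over Δh = 1189.1 − 147.4 = 1041.7 m
Equal Bouguer anomalies ⇒ Δg_obs + (0.3086 − 0.04193ρ)·Δh = 0
0.3086 − 0.04193ρ = −Δg_obs/Δh = 0.23308
ρ = (0.3086 − 0.23308) / 0.04193 = 1.80 g/cm³

1.80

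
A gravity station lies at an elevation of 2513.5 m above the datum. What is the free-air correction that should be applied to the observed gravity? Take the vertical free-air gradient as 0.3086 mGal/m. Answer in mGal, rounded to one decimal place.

Free-air correction = 0.3086 × 2513.5 = 775.7 mGal

775.7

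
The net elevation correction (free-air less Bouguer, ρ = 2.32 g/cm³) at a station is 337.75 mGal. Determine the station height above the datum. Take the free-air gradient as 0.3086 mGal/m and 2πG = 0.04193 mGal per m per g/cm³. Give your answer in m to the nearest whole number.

Combined gradient = 0.3086 − 0.04193 × 2.32 = 0.2113224 mGal/m
h = 337.75 / 0.2113224 = 1598.27 m

1598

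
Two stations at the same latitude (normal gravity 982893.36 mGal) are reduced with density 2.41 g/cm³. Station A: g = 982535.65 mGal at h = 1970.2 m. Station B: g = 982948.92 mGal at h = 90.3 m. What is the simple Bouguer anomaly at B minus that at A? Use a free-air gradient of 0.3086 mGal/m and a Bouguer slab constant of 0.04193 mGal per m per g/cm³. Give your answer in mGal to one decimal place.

Δg_SB(A) = 982535.65 − 982893.36 + 0.3086×1970.2 − 0.04193×2.41×1970.2 = 51.20 mGal
Δg_SB(B) = 982948.92 − 982893.36 + 0.3086×90.3 − 0.04193×2.41×90.3 = 74.30 mGal
Difference = 74.30 − (51.20) = 23.10 mGal

23.1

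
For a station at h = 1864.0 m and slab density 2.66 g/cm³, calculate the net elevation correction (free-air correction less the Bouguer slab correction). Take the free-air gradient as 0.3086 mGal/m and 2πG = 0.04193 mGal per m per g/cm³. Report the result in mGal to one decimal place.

367.3

Combined gradient = 0.3086 − 0.04193 × 2.66 = 0.1970662 mGal/m
Combined elevation correction = 0.1970662 × 1864.0 = 367.3 mGal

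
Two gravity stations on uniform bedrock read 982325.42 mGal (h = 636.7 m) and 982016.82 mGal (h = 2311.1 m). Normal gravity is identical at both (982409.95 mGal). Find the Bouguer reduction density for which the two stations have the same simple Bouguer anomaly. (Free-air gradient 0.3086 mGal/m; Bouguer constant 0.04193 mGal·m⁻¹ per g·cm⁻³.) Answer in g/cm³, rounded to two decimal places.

2.96

Δg_obs = 982016.82 − 982325.42 = -308.60 mGal over Δh = 2311.1 − 636.7 = 1674.4 m
Equal Bouguer anomalies ⇒ Δg_obs + (0.3086 − 0.04193ρ)·Δh = 0
0.3086 − 0.04193ρ = −Δg_obs/Δh = 0.18430
ρ = (0.3086 − 0.18430) / 0.04193 = 2.96 g/cm³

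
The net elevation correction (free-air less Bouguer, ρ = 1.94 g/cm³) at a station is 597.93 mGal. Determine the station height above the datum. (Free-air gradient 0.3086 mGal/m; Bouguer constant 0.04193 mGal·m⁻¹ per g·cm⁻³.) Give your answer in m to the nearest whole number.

2631

Combined gradient = 0.3086 − 0.04193 × 1.94 = 0.2272558 mGal/m
h = 597.93 / 0.2272558 = 2631.09 m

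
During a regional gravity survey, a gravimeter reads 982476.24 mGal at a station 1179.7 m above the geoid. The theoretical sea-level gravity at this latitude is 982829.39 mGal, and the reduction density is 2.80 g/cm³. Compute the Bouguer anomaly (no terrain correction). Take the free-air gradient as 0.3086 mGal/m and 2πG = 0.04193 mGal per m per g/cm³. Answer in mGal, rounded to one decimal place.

-127.6

Free-air correction = 0.3086 × 1179.7 = 364.06 mGal
Free-air anomaly = 982476.24 − 982829.39 + (364.06) = 10.91 mGal
Bouguer slab correction = 0.04193 × 2.80 × 1179.7 = 138.50 mGal
Simple Bouguer anomaly = 10.91 − (138.50) = -127.59 mGal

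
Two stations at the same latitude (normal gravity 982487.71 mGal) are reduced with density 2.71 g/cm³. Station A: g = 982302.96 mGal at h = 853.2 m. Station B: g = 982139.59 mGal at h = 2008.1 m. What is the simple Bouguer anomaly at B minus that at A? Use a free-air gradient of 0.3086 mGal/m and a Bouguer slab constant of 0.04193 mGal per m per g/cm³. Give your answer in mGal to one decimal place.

Δg_SB(A) = 982302.96 − 982487.71 + 0.3086×853.2 − 0.04193×2.71×853.2 = -18.40 mGal
Δg_SB(B) = 982139.59 − 982487.71 + 0.3086×2008.1 − 0.04193×2.71×2008.1 = 43.40 mGal
Difference = 43.40 − (-18.40) = 61.80 mGal

61.8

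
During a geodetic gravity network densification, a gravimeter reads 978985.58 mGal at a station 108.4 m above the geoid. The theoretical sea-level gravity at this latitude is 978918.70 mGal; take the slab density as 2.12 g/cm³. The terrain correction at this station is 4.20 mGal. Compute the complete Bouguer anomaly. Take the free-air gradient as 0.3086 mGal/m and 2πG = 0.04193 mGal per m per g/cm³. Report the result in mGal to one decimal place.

94.9

Free-air correction = 0.3086 × 108.4 = 33.45 mGal
Free-air anomaly = 978985.58 − 978918.70 + (33.45) = 100.33 mGal
Bouguer slab correction = 0.04193 × 2.12 × 108.4 = 9.64 mGal
Simple Bouguer anomaly = 100.33 − (9.64) = 90.69 mGal
Complete Bouguer anomaly = 90.69 + 4.20 = 94.89 mGal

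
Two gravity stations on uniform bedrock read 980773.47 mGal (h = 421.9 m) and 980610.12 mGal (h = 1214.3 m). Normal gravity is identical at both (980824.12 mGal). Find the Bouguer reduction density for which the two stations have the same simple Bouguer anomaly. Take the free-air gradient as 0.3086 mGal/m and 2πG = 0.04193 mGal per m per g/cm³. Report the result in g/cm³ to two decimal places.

Δg_obs = 980610.12 − 980773.47 = -163.35 mGal over Δh = 1214.3 − 421.9 = 792.4 m
Equal Bouguer anomalies ⇒ Δg_obs + (0.3086 − 0.04193ρ)·Δh = 0
0.3086 − 0.04193ρ = −Δg_obs/Δh = 0.20615
ρ = (0.3086 − 0.20615) / 0.04193 = 2.44 g/cm³

2.44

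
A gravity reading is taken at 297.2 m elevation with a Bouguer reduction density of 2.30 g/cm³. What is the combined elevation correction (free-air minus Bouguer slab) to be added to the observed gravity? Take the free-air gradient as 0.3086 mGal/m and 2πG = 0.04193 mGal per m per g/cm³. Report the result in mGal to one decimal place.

63.1

Combined gradient = 0.3086 − 0.04193 × 2.30 = 0.2121610 mGal/m
Combined elevation correction = 0.2121610 × 297.2 = 63.1 mGal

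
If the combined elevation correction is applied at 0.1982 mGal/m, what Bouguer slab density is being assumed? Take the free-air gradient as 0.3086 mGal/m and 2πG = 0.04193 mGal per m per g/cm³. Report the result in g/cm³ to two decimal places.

0.1982 = 0.3086 − 0.04193 × ρ
ρ = (0.3086 − 0.1982) / 0.04193 = 2.63 g/cm³

2.63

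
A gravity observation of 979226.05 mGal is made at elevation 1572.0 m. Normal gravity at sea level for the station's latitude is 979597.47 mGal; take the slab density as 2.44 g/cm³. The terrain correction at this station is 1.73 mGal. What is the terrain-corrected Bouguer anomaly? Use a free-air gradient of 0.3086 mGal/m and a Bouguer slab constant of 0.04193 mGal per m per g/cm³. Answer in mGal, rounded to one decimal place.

Free-air correction = 0.3086 × 1572.0 = 485.12 mGal
Free-air anomaly = 979226.05 − 979597.47 + (485.12) = 113.70 mGal
Bouguer slab correction = 0.04193 × 2.44 × 1572.0 = 160.83 mGal
Simple Bouguer anomaly = 113.70 − (160.83) = -47.13 mGal
Complete Bouguer anomaly = -47.13 + 1.73 = -45.40 mGal

-45.4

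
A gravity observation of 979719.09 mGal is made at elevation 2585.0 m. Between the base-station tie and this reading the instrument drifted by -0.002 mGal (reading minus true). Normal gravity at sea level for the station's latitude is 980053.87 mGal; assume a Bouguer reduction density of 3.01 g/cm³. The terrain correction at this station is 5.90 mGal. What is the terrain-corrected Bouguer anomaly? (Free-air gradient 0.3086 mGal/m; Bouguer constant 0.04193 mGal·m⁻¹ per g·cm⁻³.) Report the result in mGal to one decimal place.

Drift-corrected reading = 979719.09 − (-0.002) = 979719.092 mGal
Free-air correction = 0.3086 × 2585.0 = 797.73 mGal
Free-air anomaly = 979719.092 − 980053.87 + (797.73) = 462.952 mGal
Bouguer slab correction = 0.04193 × 3.01 × 2585.0 = 326.25 mGal
Simple Bouguer anomaly = 462.952 − (326.25) = 136.702 mGal
Complete Bouguer anomaly = 136.702 + 5.90 = 142.602 mGal

142.6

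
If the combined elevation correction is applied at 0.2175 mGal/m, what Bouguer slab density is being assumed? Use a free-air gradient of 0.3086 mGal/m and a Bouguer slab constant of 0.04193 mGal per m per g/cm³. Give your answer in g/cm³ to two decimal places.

0.2175 = 0.3086 − 0.04193 × ρ
ρ = (0.3086 − 0.2175) / 0.04193 = 2.17 g/cm³

2.17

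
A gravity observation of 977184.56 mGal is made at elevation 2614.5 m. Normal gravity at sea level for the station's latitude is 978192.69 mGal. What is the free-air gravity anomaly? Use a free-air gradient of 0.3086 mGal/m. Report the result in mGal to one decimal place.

Free-air correction = 0.3086 × 2614.5 = 806.83 mGal
Free-air anomaly = 977184.56 − 978192.69 + (806.83) = -201.30 mGal

-201.3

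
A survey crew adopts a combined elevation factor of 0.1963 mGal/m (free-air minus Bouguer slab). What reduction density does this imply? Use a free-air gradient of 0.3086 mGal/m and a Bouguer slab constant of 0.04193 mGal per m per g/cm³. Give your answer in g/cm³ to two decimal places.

0.1963 = 0.3086 − 0.04193 × ρ
ρ = (0.3086 − 0.1963) / 0.04193 = 2.68 g/cm³

2.68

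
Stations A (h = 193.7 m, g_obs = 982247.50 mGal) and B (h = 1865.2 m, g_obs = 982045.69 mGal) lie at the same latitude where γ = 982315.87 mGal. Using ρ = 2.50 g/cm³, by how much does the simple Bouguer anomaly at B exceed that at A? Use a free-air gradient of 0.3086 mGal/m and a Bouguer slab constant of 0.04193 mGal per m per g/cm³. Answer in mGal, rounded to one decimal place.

138.8

Δg_SB(A) = 982247.50 − 982315.87 + 0.3086×193.7 − 0.04193×2.50×193.7 = -28.90 mGal
Δg_SB(B) = 982045.69 − 982315.87 + 0.3086×1865.2 − 0.04193×2.50×1865.2 = 109.90 mGal
Difference = 109.90 − (-28.90) = 138.80 mGal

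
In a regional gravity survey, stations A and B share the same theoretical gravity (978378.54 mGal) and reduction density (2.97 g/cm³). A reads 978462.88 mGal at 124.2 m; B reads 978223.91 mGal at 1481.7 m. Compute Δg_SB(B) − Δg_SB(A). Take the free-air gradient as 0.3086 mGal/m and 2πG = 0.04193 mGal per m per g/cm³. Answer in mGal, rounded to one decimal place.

10.9

Δg_SB(A) = 978462.88 − 978378.54 + 0.3086×124.2 − 0.04193×2.97×124.2 = 107.20 mGal
Δg_SB(B) = 978223.91 − 978378.54 + 0.3086×1481.7 − 0.04193×2.97×1481.7 = 118.10 mGal
Difference = 118.10 − (107.20) = 10.90 mGal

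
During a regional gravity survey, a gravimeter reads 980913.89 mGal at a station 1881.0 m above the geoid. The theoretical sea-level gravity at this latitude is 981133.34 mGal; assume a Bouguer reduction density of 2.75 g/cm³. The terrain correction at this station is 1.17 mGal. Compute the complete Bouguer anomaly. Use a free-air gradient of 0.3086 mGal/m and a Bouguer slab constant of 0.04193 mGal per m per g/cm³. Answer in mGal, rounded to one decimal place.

145.3

Free-air correction = 0.3086 × 1881.0 = 580.48 mGal
Free-air anomaly = 980913.89 − 981133.34 + (580.48) = 361.03 mGal
Bouguer slab correction = 0.04193 × 2.75 × 1881.0 = 216.89 mGal
Simple Bouguer anomaly = 361.03 − (216.89) = 144.14 mGal
Complete Bouguer anomaly = 144.14 + 1.17 = 145.31 mGal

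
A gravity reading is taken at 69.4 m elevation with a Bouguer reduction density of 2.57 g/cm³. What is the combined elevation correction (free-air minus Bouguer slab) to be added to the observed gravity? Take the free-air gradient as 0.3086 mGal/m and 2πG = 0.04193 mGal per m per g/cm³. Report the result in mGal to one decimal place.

Combined gradient = 0.3086 − 0.04193 × 2.57 = 0.2008399 mGal/m
Combined elevation correction = 0.2008399 × 69.4 = 13.9 mGal

13.9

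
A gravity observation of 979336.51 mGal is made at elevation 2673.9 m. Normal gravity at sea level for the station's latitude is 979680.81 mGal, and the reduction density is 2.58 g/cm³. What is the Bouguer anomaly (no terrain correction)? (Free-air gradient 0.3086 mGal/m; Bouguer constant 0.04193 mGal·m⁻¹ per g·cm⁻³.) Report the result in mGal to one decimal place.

191.6

Free-air correction = 0.3086 × 2673.9 = 825.17 mGal
Free-air anomaly = 979336.51 − 979680.81 + (825.17) = 480.87 mGal
Bouguer slab correction = 0.04193 × 2.58 × 2673.9 = 289.26 mGal
Simple Bouguer anomaly = 480.87 − (289.26) = 191.61 mGal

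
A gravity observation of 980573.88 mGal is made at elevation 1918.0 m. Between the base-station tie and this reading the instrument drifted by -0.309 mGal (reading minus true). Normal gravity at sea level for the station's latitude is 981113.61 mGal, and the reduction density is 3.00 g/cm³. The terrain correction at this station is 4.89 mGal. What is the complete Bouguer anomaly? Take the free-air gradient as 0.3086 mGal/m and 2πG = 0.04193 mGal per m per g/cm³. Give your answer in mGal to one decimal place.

-183.9

Drift-corrected reading = 980573.88 − (-0.309) = 980574.189 mGal
Free-air correction = 0.3086 × 1918.0 = 591.89 mGal
Free-air anomaly = 980574.189 − 981113.61 + (591.89) = 52.469 mGal
Bouguer slab correction = 0.04193 × 3.00 × 1918.0 = 241.27 mGal
Simple Bouguer anomaly = 52.469 − (241.27) = -188.801 mGal
Complete Bouguer anomaly = -188.801 + 4.89 = -183.911 mGal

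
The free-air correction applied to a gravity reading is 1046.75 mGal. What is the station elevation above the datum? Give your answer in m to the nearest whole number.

3392

h = 1046.75 / 0.3086 = 3391.93 m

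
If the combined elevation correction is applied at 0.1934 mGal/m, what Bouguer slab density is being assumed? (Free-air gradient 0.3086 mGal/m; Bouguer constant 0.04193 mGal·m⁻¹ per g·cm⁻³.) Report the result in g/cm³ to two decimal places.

2.75

0.1934 = 0.3086 − 0.04193 × ρ
ρ = (0.3086 − 0.1934) / 0.04193 = 2.75 g/cm³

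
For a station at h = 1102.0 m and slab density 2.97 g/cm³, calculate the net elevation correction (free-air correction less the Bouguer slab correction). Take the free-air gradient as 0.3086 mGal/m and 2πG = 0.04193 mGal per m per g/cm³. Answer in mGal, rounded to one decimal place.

202.8

Combined gradient = 0.3086 − 0.04193 × 2.97 = 0.1840679 mGal/m
Combined elevation correction = 0.1840679 × 1102.0 = 202.8 mGal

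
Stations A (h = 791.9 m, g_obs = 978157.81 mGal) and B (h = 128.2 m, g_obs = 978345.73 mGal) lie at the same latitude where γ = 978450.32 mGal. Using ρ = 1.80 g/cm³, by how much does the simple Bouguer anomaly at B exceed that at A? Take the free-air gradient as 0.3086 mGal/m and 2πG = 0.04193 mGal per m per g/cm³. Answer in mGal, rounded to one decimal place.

33.2

Δg_SB(A) = 978157.81 − 978450.32 + 0.3086×791.9 − 0.04193×1.80×791.9 = -107.90 mGal
Δg_SB(B) = 978345.73 − 978450.32 + 0.3086×128.2 − 0.04193×1.80×128.2 = -74.70 mGal
Difference = -74.70 − (-107.90) = 33.20 mGal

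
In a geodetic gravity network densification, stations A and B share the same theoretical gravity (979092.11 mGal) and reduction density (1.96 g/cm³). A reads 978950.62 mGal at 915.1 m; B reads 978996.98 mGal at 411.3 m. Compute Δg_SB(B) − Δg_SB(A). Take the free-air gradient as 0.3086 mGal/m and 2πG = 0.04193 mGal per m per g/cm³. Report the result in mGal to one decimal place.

-67.7

Δg_SB(A) = 978950.62 − 979092.11 + 0.3086×915.1 − 0.04193×1.96×915.1 = 65.70 mGal
Δg_SB(B) = 978996.98 − 979092.11 + 0.3086×411.3 − 0.04193×1.96×411.3 = -2.00 mGal
Difference = -2.00 − (65.70) = -67.70 mGal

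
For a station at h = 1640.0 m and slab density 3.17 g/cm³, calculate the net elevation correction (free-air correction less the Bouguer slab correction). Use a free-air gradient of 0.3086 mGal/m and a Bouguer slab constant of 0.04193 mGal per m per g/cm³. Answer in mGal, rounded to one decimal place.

Combined gradient = 0.3086 − 0.04193 × 3.17 = 0.1756819 mGal/m
Combined elevation correction = 0.1756819 × 1640.0 = 288.1 mGal

288.1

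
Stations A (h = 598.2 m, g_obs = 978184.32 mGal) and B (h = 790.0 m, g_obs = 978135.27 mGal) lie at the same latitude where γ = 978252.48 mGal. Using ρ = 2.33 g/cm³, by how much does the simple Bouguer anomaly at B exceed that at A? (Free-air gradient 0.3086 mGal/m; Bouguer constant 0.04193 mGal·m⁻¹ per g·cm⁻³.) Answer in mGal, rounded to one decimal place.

Δg_SB(A) = 978184.32 − 978252.48 + 0.3086×598.2 − 0.04193×2.33×598.2 = 58.00 mGal
Δg_SB(B) = 978135.27 − 978252.48 + 0.3086×790.0 − 0.04193×2.33×790.0 = 49.40 mGal
Difference = 49.40 − (58.00) = -8.60 mGal

-8.6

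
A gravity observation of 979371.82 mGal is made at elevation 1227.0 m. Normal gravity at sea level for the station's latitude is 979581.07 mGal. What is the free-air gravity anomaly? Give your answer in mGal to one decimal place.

Free-air correction = 0.3086 × 1227.0 = 378.65 mGal
Free-air anomaly = 979371.82 − 979581.07 + (378.65) = 169.40 mGal

169.4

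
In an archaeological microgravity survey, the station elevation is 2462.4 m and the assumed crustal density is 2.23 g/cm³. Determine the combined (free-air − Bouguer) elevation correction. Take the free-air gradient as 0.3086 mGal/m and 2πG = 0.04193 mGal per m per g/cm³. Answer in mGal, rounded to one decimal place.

529.7

Combined gradient = 0.3086 − 0.04193 × 2.23 = 0.2150961 mGal/m
Combined elevation correction = 0.2150961 × 2462.4 = 529.7 mGal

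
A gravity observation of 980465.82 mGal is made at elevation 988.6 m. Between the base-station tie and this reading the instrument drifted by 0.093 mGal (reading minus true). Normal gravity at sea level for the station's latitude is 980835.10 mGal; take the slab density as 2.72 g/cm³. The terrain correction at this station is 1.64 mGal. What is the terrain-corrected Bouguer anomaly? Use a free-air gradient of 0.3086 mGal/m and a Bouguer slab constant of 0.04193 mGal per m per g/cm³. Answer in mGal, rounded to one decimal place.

Drift-corrected reading = 980465.82 − (0.093) = 980465.727 mGal
Free-air correction = 0.3086 × 988.6 = 305.08 mGal
Free-air anomaly = 980465.727 − 980835.10 + (305.08) = -64.293 mGal
Bouguer slab correction = 0.04193 × 2.72 × 988.6 = 112.75 mGal
Simple Bouguer anomaly = -64.293 − (112.75) = -177.043 mGal
Complete Bouguer anomaly = -177.043 + 1.64 = -175.403 mGal

-175.4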